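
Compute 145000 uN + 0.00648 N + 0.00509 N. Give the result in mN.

156.57 mN

In mN:
  145000 uN = 145000 × 10⁻³ mN = 145
  0.00648 N = 0.00648 × 10³ mN = 6.48
  0.00509 N = 0.00509 × 10³ mN = 5.09
Sum: 145 + 6.48 + 5.09 = 156.57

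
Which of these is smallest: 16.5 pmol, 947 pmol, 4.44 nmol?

16.5 pmol = 0.0000000000165 mol
947 pmol = 0.000000000947 mol
4.44 nmol = 0.00000000444 mol

16.5 pmol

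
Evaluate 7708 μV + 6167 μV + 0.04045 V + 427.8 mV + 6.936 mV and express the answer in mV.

489.061 mV

In mV:
  7708 μV = 7708e-3 mV = 7.708
  6167 μV = 6167e-3 mV = 6.167
  0.04045 V = 0.04045e3 mV = 40.45
  427.8 mV → 427.8
  6.936 mV → 6.936
Sum: 7.708 + 6.167 + 40.45 + 427.8 + 6.936 = 489.061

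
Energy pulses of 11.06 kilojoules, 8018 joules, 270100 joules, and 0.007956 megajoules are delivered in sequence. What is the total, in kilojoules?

In kilojoules:
  11.06 kilojoules → 11.06
  8018 joules = 8018e-3 kilojoules = 8.018
  270100 joules = 270100e-3 kilojoules = 270.1
  0.007956 megajoules = 0.007956e3 kilojoules = 7.956
Sum: 11.06 + 8.018 + 270.1 + 7.956 = 297.134

297.134 kilojoules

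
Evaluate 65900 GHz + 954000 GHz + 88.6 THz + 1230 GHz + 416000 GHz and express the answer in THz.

In THz:
  65900 GHz = 65900 × 10⁻³ THz = 65.9
  954000 GHz = 954000 × 10⁻³ THz = 954
  88.6 THz → 88.6
  1230 GHz = 1230 × 10⁻³ THz = 1.23
  416000 GHz = 416000 × 10⁻³ THz = 416
Sum: 65.9 + 954 + 88.6 + 1.23 + 416 = 1525.73

1525.73 THz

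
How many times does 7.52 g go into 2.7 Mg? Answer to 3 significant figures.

(2.7 × 10⁶) / (7.52) = 0.359 × 10⁶

359000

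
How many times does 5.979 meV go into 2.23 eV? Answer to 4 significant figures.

373.0

(2.23) / (5.979e-3) = 0.37297e3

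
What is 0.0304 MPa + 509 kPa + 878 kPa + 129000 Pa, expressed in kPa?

1546.4 kPa

In kPa:
  0.0304 MPa = 0.0304 × 10^3 kPa = 30.4
  509 kPa → 509
  878 kPa → 878
  129000 Pa = 129000 × 10^-3 kPa = 129
Sum: 30.4 + 509 + 878 + 129 = 1546.4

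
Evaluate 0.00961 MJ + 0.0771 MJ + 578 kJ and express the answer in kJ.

664.71 kJ

In kJ:
  0.00961 MJ = 0.00961e3 kJ = 9.61
  0.0771 MJ = 0.0771e3 kJ = 77.1
  578 kJ → 578
Sum: 9.61 + 77.1 + 578 = 664.71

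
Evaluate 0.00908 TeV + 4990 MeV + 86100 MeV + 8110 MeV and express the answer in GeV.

In GeV:
  0.00908 TeV = 0.00908e3 GeV = 9.08
  4990 MeV = 4990e-3 GeV = 4.99
  86100 MeV = 86100e-3 GeV = 86.1
  8110 MeV = 8110e-3 GeV = 8.11
Sum: 9.08 + 4.99 + 86.1 + 8.11 = 108.28

108.28 GeV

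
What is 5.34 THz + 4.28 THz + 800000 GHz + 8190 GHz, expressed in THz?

In THz:
  5.34 THz → 5.34
  4.28 THz → 4.28
  800000 GHz = 800000 × 10^-3 THz = 800
  8190 GHz = 8190 × 10^-3 THz = 8.19
Sum: 5.34 + 4.28 + 800 + 8.19 = 817.81

817.81 THz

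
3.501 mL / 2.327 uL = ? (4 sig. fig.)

1505

(3.501 × 10⁻³) / (2.327 × 10⁻⁶) = 1.5045 × 10³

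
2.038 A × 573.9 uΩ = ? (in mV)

2.038 × 573.9e-6 = 1169.6082e-6 V

1.1696082 mV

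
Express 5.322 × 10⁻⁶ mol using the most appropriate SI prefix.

= 5.322 × 10⁻⁶ mol; 10⁻⁶ is micro.

5.322 μmol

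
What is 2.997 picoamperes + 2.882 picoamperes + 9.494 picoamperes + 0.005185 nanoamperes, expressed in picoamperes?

20.558 picoamperes

In picoamperes:
  2.997 picoamperes → 2.997
  2.882 picoamperes → 2.882
  9.494 picoamperes → 9.494
  0.005185 nanoamperes = 0.005185 × 10³ picoamperes = 5.185
Sum: 2.997 + 2.882 + 9.494 + 5.185 = 20.558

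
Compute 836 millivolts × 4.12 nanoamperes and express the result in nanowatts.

3.44432 nanowatts

836 × 10^-3 × 4.12 × 10^-9 = 3444.32 × 10^-12 W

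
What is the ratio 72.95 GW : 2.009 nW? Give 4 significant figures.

36310000000000000000

(72.95e9) / (2.009e-9) = 36.312e18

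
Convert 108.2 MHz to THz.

mega = 1e6, tera = 1e12; factor is 1e-6.
108.2 × 1e-6 = 0.0001082

0.0001082 THz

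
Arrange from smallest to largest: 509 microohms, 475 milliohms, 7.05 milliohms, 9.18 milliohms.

509 microohms < 7.05 milliohms < 9.18 milliohms < 475 milliohms

509 microohms = 0.000509 ohms
475 milliohms = 0.475 ohms
7.05 milliohms = 0.00705 ohms
9.18 milliohms = 0.00918 ohms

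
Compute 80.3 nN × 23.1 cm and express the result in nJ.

18.5493 nJ

80.3 × 10^-9 × 23.1 × 10^-2 = 1854.93 × 10^-11 J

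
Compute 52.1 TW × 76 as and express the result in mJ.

3.9596 mJ

52.1e12 × 76e-18 = 3959.6e-6 J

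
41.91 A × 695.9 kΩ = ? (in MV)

41.91 × 695.9 × 10^3 = 29165.169 × 10^3 V

29.165169 MV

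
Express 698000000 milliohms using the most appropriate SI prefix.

= 698 × 10³ ohms; 10³ is kilo.

698 kiloohms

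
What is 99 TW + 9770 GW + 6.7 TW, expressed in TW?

115.47 TW

In TW:
  99 TW → 99
  9770 GW = 9770 × 10^-3 TW = 9.77
  6.7 TW → 6.7
Sum: 99 + 9.77 + 6.7 = 115.47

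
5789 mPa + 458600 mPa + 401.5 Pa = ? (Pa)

865.889 Pa

In Pa:
  5789 mPa = 5789e-3 Pa = 5.789
  458600 mPa = 458600e-3 Pa = 458.6
  401.5 Pa → 401.5
Sum: 5.789 + 458.6 + 401.5 = 865.889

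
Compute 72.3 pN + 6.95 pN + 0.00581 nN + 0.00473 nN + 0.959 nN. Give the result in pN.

In pN:
  72.3 pN → 72.3
  6.95 pN → 6.95
  0.00581 nN = 0.00581 × 10³ pN = 5.81
  0.00473 nN = 0.00473 × 10³ pN = 4.73
  0.959 nN = 0.959 × 10³ pN = 959
Sum: 72.3 + 6.95 + 5.81 + 4.73 + 959 = 1048.79

1048.79 pN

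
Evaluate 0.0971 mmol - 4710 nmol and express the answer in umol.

In umol:
  0.0971 mmol = 0.0971 × 10^3 umol = 97.1
  4710 nmol = 4710 × 10^-3 umol = 4.71
Difference: 97.1 - 4.71 = 92.39

92.39 umol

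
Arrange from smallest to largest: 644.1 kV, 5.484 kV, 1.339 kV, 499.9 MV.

644.1 kV = 644100 V
5.484 kV = 5484 V
1.339 kV = 1339 V
499.9 MV = 499900000 V

1.339 kV < 5.484 kV < 644.1 kV < 499.9 MV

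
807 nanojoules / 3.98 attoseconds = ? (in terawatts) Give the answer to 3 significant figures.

(807 × 10⁻⁹) / (3.98 × 10⁻¹⁸) = 202.76 × 10⁹ W

0.203 terawatts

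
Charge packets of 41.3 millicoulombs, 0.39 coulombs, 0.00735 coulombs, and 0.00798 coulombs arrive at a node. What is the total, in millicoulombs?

446.63 millicoulombs

In millicoulombs:
  41.3 millicoulombs → 41.3
  0.39 coulombs = 0.39e3 millicoulombs = 390
  0.00735 coulombs = 0.00735e3 millicoulombs = 7.35
  0.00798 coulombs = 0.00798e3 millicoulombs = 7.98
Sum: 41.3 + 390 + 7.35 + 7.98 = 446.63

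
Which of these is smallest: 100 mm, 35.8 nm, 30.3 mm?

35.8 nm

100 mm = 0.1 m
35.8 nm = 0.0000000358 m
30.3 mm = 0.0303 m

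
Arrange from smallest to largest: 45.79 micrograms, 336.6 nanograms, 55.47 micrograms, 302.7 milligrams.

336.6 nanograms < 45.79 micrograms < 55.47 micrograms < 302.7 milligrams

45.79 micrograms = 0.00004579 grams
336.6 nanograms = 0.0000003366 grams
55.47 micrograms = 0.00005547 grams
302.7 milligrams = 0.3027 grams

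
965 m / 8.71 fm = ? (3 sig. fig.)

(965) / (8.71 × 10^-15) = 110.8 × 10^15

111000000000000000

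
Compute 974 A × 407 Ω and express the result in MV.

0.396418 MV

974 × 407 = 396418 V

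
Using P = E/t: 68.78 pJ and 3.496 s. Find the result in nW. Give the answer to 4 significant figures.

0.01967 nW

(68.78 × 10⁻¹²) / (3.496) = 19.6739 × 10⁻¹² W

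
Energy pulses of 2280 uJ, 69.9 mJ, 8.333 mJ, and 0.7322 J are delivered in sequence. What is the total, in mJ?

812.713 mJ

In mJ:
  2280 uJ = 2280e-3 mJ = 2.28
  69.9 mJ → 69.9
  8.333 mJ → 8.333
  0.7322 J = 0.7322e3 mJ = 732.2
Sum: 2.28 + 69.9 + 8.333 + 732.2 = 812.713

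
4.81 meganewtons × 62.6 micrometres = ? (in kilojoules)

4.81e6 × 62.6e-6 = 301.106 J

0.301106 kilojoules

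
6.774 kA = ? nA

kilo = 1e3, nano = 1e-9; factor is 1e12.
6.774 × 1e12 = 6774000000000

6774000000000 nA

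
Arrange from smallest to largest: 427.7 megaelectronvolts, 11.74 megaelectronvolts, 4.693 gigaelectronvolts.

11.74 megaelectronvolts < 427.7 megaelectronvolts < 4.693 gigaelectronvolts

427.7 megaelectronvolts = 427700000 electronvolts
11.74 megaelectronvolts = 11740000 electronvolts
4.693 gigaelectronvolts = 4693000000 electronvolts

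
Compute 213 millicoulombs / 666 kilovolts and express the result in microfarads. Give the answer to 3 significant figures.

(213 × 10⁻³) / (666 × 10³) = 0.31982 × 10⁻⁶ F

0.320 microfarads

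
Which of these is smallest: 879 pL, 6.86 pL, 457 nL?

879 pL = 0.000000000879 L
6.86 pL = 0.00000000000686 L
457 nL = 0.000000457 L

6.86 pL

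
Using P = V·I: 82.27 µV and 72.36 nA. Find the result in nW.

0.0059530572 nW

82.27 × 10^-6 × 72.36 × 10^-9 = 5953.0572 × 10^-15 W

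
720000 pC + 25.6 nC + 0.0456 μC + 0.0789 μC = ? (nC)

870.1 nC

In nC:
  720000 pC = 720000 × 10⁻³ nC = 720
  25.6 nC → 25.6
  0.0456 μC = 0.0456 × 10³ nC = 45.6
  0.0789 μC = 0.0789 × 10³ nC = 78.9
Sum: 720 + 25.6 + 45.6 + 78.9 = 870.1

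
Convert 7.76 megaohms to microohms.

7760000000000 microohms

mega = 1e6, micro = 1e-6; factor is 1e12.
7.76 × 1e12 = 7760000000000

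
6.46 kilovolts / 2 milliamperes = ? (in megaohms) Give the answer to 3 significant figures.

3.23 megaohms

(6.46e3) / (2e-3) = 3.23e6 Ω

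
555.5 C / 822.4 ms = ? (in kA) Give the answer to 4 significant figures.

(555.5) / (822.4 × 10^-3) = 0.675462 × 10^3 A

0.6755 kA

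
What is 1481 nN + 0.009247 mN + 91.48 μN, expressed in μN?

In μN:
  1481 nN = 1481e-3 μN = 1.481
  0.009247 mN = 0.009247e3 μN = 9.247
  91.48 μN → 91.48
Sum: 1.481 + 9.247 + 91.48 = 102.208

102.208 μN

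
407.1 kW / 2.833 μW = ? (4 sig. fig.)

(407.1e3) / (2.833e-6) = 143.7e9

143700000000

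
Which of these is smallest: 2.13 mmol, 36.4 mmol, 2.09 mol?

2.13 mmol

2.13 mmol = 0.00213 mol
36.4 mmol = 0.0364 mol
2.09 mol = 2.09 mol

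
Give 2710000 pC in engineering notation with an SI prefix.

= 2.71 × 10⁻⁶ C; 10⁻⁶ is micro.

2.71 uC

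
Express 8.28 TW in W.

tera = 10^12, (no prefix) = 10^0; factor is 10^12.
8.28 × 10^12 = 8280000000000

8280000000000 W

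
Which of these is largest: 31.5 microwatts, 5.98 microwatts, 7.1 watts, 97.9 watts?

31.5 microwatts = 0.0000315 watts
5.98 microwatts = 0.00000598 watts
7.1 watts = 7.1 watts
97.9 watts = 97.9 watts

97.9 watts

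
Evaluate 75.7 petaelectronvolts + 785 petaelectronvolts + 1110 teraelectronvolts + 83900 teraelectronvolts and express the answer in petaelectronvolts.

945.71 petaelectronvolts

In petaelectronvolts:
  75.7 petaelectronvolts → 75.7
  785 petaelectronvolts → 785
  1110 teraelectronvolts = 1110 × 10⁻³ petaelectronvolts = 1.11
  83900 teraelectronvolts = 83900 × 10⁻³ petaelectronvolts = 83.9
Sum: 75.7 + 785 + 1.11 + 83.9 = 945.71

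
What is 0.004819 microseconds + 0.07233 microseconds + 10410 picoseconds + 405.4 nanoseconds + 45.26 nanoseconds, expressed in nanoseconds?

In nanoseconds:
  0.004819 microseconds = 0.004819 × 10³ nanoseconds = 4.819
  0.07233 microseconds = 0.07233 × 10³ nanoseconds = 72.33
  10410 picoseconds = 10410 × 10⁻³ nanoseconds = 10.41
  405.4 nanoseconds → 405.4
  45.26 nanoseconds → 45.26
Sum: 4.819 + 72.33 + 10.41 + 405.4 + 45.26 = 538.219

538.219 nanoseconds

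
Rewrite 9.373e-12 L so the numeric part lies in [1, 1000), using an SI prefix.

9.373 pL

= 9.373e-12 L; 1e-12 is pico.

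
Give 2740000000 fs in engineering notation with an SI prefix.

= 2.74 × 10^-6 s; 10^-6 is micro.

2.74 us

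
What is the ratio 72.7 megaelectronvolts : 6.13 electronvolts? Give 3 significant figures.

11900000

(72.7 × 10^6) / (6.13) = 11.86 × 10^6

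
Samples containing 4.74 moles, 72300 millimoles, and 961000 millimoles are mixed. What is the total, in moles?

In moles:
  4.74 moles → 4.74
  72300 millimoles = 72300 × 10^-3 moles = 72.3
  961000 millimoles = 961000 × 10^-3 moles = 961
Sum: 4.74 + 72.3 + 961 = 1038.04

1038.04 moles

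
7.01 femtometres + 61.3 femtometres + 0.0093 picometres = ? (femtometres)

In femtometres:
  7.01 femtometres → 7.01
  61.3 femtometres → 61.3
  0.0093 picometres = 0.0093 × 10^3 femtometres = 9.3
Sum: 7.01 + 61.3 + 9.3 = 77.61

77.61 femtometres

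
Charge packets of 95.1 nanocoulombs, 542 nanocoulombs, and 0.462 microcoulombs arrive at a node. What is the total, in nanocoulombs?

In nanocoulombs:
  95.1 nanocoulombs → 95.1
  542 nanocoulombs → 542
  0.462 microcoulombs = 0.462 × 10³ nanocoulombs = 462
Sum: 95.1 + 542 + 462 = 1099.1

1099.1 nanocoulombs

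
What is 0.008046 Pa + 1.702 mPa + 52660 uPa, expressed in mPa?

In mPa:
  0.008046 Pa = 0.008046 × 10^3 mPa = 8.046
  1.702 mPa → 1.702
  52660 uPa = 52660 × 10^-3 mPa = 52.66
Sum: 8.046 + 1.702 + 52.66 = 62.408

62.408 mPa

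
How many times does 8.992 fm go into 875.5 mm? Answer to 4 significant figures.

(875.5 × 10^-3) / (8.992 × 10^-15) = 97.364 × 10^12

97360000000000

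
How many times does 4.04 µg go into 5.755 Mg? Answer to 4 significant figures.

1425000000000

(5.755 × 10⁶) / (4.04 × 10⁻⁶) = 1.4245 × 10¹²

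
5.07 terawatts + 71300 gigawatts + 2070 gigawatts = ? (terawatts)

In terawatts:
  5.07 terawatts → 5.07
  71300 gigawatts = 71300e-3 terawatts = 71.3
  2070 gigawatts = 2070e-3 terawatts = 2.07
Sum: 5.07 + 71.3 + 2.07 = 78.44

78.44 terawatts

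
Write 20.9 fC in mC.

femto = 10^-15, milli = 10^-3; factor is 10^-12.
20.9 × 10^-12 = 0.0000000000209

0.0000000000209 mC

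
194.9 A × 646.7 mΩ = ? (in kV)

194.9 × 646.7e-3 = 126041.83e-3 V

0.12604183 kV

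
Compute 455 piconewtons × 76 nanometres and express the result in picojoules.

0.00003458 picojoules

455 × 10⁻¹² × 76 × 10⁻⁹ = 34580 × 10⁻²¹ J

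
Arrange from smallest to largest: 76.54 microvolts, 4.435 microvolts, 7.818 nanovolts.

76.54 microvolts = 0.00007654 volts
4.435 microvolts = 0.000004435 volts
7.818 nanovolts = 0.000000007818 volts

7.818 nanovolts < 4.435 microvolts < 76.54 microvolts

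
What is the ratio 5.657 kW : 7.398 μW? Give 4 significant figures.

764700000

(5.657 × 10^3) / (7.398 × 10^-6) = 0.76467 × 10^9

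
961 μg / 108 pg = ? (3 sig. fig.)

8900000

(961 × 10^-6) / (108 × 10^-12) = 8.898 × 10^6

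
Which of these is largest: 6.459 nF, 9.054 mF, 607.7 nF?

6.459 nF = 0.000000006459 F
9.054 mF = 0.009054 F
607.7 nF = 0.0000006077 F

9.054 mF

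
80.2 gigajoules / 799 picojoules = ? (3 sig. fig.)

100000000000000000000

(80.2e9) / (799e-12) = 0.1004e21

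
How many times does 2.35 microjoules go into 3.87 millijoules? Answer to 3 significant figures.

1650

(3.87 × 10^-3) / (2.35 × 10^-6) = 1.647 × 10^3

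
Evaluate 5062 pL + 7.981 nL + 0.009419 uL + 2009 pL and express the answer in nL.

24.471 nL

In nL:
  5062 pL = 5062 × 10^-3 nL = 5.062
  7.981 nL → 7.981
  0.009419 uL = 0.009419 × 10^3 nL = 9.419
  2009 pL = 2009 × 10^-3 nL = 2.009
Sum: 5.062 + 7.981 + 9.419 + 2.009 = 24.471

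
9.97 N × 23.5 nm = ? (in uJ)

0.234295 uJ

9.97 × 23.5 × 10^-9 = 234.295 × 10^-9 J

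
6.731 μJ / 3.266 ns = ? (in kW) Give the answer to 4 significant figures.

(6.731 × 10⁻⁶) / (3.266 × 10⁻⁹) = 2.06093 × 10³ W

2.061 kW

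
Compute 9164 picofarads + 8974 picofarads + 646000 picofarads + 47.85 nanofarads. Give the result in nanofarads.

711.988 nanofarads

In nanofarads:
  9164 picofarads = 9164 × 10⁻³ nanofarads = 9.164
  8974 picofarads = 8974 × 10⁻³ nanofarads = 8.974
  646000 picofarads = 646000 × 10⁻³ nanofarads = 646
  47.85 nanofarads → 47.85
Sum: 9.164 + 8.974 + 646 + 47.85 = 711.988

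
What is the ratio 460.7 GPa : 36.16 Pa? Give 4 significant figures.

12740000000

(460.7e9) / (36.16) = 12.741e9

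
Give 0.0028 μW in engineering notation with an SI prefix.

2.8 nW

= 2.8 × 10⁻⁹ W; 10⁻⁹ is nano.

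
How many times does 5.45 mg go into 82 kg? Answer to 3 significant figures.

(82e3) / (5.45e-3) = 15.05e6

15000000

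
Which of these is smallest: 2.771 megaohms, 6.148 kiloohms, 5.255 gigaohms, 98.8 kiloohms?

6.148 kiloohms

2.771 megaohms = 2771000 ohms
6.148 kiloohms = 6148 ohms
5.255 gigaohms = 5255000000 ohms
98.8 kiloohms = 98800 ohms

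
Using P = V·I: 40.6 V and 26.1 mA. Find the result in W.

40.6 × 26.1e-3 = 1059.66e-3 W

1.05966 W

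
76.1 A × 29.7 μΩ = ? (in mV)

76.1 × 29.7 × 10^-6 = 2260.17 × 10^-6 V

2.26017 mV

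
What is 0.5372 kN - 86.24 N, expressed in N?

450.96 N

In N:
  0.5372 kN = 0.5372e3 N = 537.2
  86.24 N → 86.24
Difference: 537.2 - 86.24 = 450.96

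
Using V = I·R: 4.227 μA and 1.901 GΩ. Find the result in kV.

4.227 × 10^-6 × 1.901 × 10^9 = 8.035527 × 10^3 V

8.035527 kV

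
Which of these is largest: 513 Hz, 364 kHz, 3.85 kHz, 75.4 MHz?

75.4 MHz

513 Hz = 513 Hz
364 kHz = 364000 Hz
3.85 kHz = 3850 Hz
75.4 MHz = 75400000 Hz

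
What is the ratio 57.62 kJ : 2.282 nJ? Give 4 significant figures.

25250000000000

(57.62 × 10^3) / (2.282 × 10^-9) = 25.25 × 10^12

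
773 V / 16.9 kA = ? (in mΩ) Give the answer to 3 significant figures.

(773) / (16.9 × 10³) = 45.74 × 10⁻³ Ω

45.7 mΩ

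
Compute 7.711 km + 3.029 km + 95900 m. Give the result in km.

In km:
  7.711 km → 7.711
  3.029 km → 3.029
  95900 m = 95900e-3 km = 95.9
Sum: 7.711 + 3.029 + 95.9 = 106.64

106.64 km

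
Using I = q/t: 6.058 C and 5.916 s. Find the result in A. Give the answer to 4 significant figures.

(6.058) / (5.916) = 1.024 A

1.024 A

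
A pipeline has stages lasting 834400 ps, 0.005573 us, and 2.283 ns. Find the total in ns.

842.256 ns

In ns:
  834400 ps = 834400 × 10⁻³ ns = 834.4
  0.005573 us = 0.005573 × 10³ ns = 5.573
  2.283 ns → 2.283
Sum: 834.4 + 5.573 + 2.283 = 842.256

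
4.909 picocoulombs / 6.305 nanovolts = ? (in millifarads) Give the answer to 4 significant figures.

0.7786 millifarads

(4.909e-12) / (6.305e-9) = 0.778588e-3 F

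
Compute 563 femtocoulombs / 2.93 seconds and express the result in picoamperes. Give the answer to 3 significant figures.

0.192 picoamperes

(563 × 10⁻¹⁵) / (2.93) = 192.15 × 10⁻¹⁵ A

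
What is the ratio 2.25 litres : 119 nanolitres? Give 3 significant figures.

18900000

(2.25) / (119 × 10^-9) = 0.01891 × 10^9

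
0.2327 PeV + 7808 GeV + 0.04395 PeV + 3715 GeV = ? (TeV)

288.173 TeV

In TeV:
  0.2327 PeV = 0.2327e3 TeV = 232.7
  7808 GeV = 7808e-3 TeV = 7.808
  0.04395 PeV = 0.04395e3 TeV = 43.95
  3715 GeV = 3715e-3 TeV = 3.715
Sum: 232.7 + 7.808 + 43.95 + 3.715 = 288.173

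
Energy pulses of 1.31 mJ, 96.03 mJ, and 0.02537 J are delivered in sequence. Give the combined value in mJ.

In mJ:
  1.31 mJ → 1.31
  96.03 mJ → 96.03
  0.02537 J = 0.02537 × 10³ mJ = 25.37
Sum: 1.31 + 96.03 + 25.37 = 122.71

122.71 mJ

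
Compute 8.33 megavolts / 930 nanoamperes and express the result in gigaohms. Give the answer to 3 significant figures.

8960 gigaohms

(8.33e6) / (930e-9) = 0.008957e15 Ω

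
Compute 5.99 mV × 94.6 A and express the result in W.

5.99e-3 × 94.6 = 566.654e-3 W

0.566654 W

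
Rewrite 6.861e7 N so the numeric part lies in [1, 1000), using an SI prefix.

= 68.61e6 N; 1e6 is mega.

68.61 MN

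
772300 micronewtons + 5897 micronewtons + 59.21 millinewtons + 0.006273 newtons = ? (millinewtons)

In millinewtons:
  772300 micronewtons = 772300 × 10⁻³ millinewtons = 772.3
  5897 micronewtons = 5897 × 10⁻³ millinewtons = 5.897
  59.21 millinewtons → 59.21
  0.006273 newtons = 0.006273 × 10³ millinewtons = 6.273
Sum: 772.3 + 5.897 + 59.21 + 6.273 = 843.68

843.68 millinewtons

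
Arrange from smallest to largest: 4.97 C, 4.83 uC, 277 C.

4.97 C = 4.97 C
4.83 uC = 0.00000483 C
277 C = 277 C

4.83 uC < 4.97 C < 277 C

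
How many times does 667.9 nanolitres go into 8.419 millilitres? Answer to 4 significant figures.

12610

(8.419 × 10^-3) / (667.9 × 10^-9) = 0.012605 × 10^6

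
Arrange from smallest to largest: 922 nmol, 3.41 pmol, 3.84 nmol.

3.41 pmol < 3.84 nmol < 922 nmol

922 nmol = 0.000000922 mol
3.41 pmol = 0.00000000000341 mol
3.84 nmol = 0.00000000384 mol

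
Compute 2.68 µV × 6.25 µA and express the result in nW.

0.01675 nW

2.68e-6 × 6.25e-6 = 16.75e-12 W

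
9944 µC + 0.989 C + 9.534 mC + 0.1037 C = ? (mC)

1112.178 mC

In mC:
  9944 µC = 9944 × 10⁻³ mC = 9.944
  0.989 C = 0.989 × 10³ mC = 989
  9.534 mC → 9.534
  0.1037 C = 0.1037 × 10³ mC = 103.7
Sum: 9.944 + 989 + 9.534 + 103.7 = 1112.178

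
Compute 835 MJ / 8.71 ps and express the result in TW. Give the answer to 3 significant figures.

(835e6) / (8.71e-12) = 95.867e18 W

95900000 TW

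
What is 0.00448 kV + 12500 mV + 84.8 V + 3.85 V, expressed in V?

105.63 V

In V:
  0.00448 kV = 0.00448e3 V = 4.48
  12500 mV = 12500e-3 V = 12.5
  84.8 V → 84.8
  3.85 V → 3.85
Sum: 4.48 + 12.5 + 84.8 + 3.85 = 105.63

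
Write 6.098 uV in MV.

0.000000000006098 MV

micro = 10^-6, mega = 10^6; factor is 10^-12.
6.098 × 10^-12 = 0.000000000006098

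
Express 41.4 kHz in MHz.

0.0414 MHz

kilo = 10^3, mega = 10^6; factor is 10^-3.
41.4 × 10^-3 = 0.0414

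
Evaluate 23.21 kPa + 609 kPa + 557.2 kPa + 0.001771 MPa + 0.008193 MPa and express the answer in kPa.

In kPa:
  23.21 kPa → 23.21
  609 kPa → 609
  557.2 kPa → 557.2
  0.001771 MPa = 0.001771 × 10^3 kPa = 1.771
  0.008193 MPa = 0.008193 × 10^3 kPa = 8.193
Sum: 23.21 + 609 + 557.2 + 1.771 + 8.193 = 1199.374

1199.374 kPa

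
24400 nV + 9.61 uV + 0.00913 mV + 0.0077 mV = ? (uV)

In uV:
  24400 nV = 24400e-3 uV = 24.4
  9.61 uV → 9.61
  0.00913 mV = 0.00913e3 uV = 9.13
  0.0077 mV = 0.0077e3 uV = 7.7
Sum: 24.4 + 9.61 + 9.13 + 7.7 = 50.84

50.84 uV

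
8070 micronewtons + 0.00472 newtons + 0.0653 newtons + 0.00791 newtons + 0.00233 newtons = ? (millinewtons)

88.33 millinewtons

In millinewtons:
  8070 micronewtons = 8070e-3 millinewtons = 8.07
  0.00472 newtons = 0.00472e3 millinewtons = 4.72
  0.0653 newtons = 0.0653e3 millinewtons = 65.3
  0.00791 newtons = 0.00791e3 millinewtons = 7.91
  0.00233 newtons = 0.00233e3 millinewtons = 2.33
Sum: 8.07 + 4.72 + 65.3 + 7.91 + 2.33 = 88.33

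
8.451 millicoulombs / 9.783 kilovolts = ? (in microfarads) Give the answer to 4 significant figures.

0.8638 microfarads

(8.451 × 10^-3) / (9.783 × 10^3) = 0.863845 × 10^-6 F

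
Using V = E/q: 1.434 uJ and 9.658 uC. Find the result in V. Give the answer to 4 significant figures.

(1.434 × 10^-6) / (9.658 × 10^-6) = 0.148478 V

0.1485 V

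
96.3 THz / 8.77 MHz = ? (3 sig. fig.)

11000000

(96.3e12) / (8.77e6) = 10.98e6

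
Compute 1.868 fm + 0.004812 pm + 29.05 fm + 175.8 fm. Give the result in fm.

211.53 fm

In fm:
  1.868 fm → 1.868
  0.004812 pm = 0.004812e3 fm = 4.812
  29.05 fm → 29.05
  175.8 fm → 175.8
Sum: 1.868 + 4.812 + 29.05 + 175.8 = 211.53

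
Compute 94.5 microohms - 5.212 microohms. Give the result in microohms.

In microohms:
  94.5 microohms → 94.5
  5.212 microohms → 5.212
Difference: 94.5 - 5.212 = 89.288

89.288 microohms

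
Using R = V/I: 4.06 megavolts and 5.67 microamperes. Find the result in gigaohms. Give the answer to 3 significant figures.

716 gigaohms

(4.06 × 10^6) / (5.67 × 10^-6) = 0.71605 × 10^12 Ω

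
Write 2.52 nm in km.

nano = 10⁻⁹, kilo = 10³; factor is 10⁻¹².
2.52 × 10⁻¹² = 0.00000000000252

0.00000000000252 km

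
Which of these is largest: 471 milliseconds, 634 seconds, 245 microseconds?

634 seconds

471 milliseconds = 0.471 seconds
634 seconds = 634 seconds
245 microseconds = 0.000245 seconds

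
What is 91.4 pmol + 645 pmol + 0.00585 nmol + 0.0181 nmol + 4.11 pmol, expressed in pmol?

In pmol:
  91.4 pmol → 91.4
  645 pmol → 645
  0.00585 nmol = 0.00585 × 10^3 pmol = 5.85
  0.0181 nmol = 0.0181 × 10^3 pmol = 18.1
  4.11 pmol → 4.11
Sum: 91.4 + 645 + 5.85 + 18.1 + 4.11 = 764.46

764.46 pmol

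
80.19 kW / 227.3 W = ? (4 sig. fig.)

(80.19e3) / (227.3) = 0.35279e3

352.8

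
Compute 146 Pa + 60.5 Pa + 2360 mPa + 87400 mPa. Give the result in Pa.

In Pa:
  146 Pa → 146
  60.5 Pa → 60.5
  2360 mPa = 2360e-3 Pa = 2.36
  87400 mPa = 87400e-3 Pa = 87.4
Sum: 146 + 60.5 + 2.36 + 87.4 = 296.26

296.26 Pa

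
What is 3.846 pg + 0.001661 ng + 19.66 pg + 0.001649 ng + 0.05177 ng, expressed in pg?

In pg:
  3.846 pg → 3.846
  0.001661 ng = 0.001661 × 10^3 pg = 1.661
  19.66 pg → 19.66
  0.001649 ng = 0.001649 × 10^3 pg = 1.649
  0.05177 ng = 0.05177 × 10^3 pg = 51.77
Sum: 3.846 + 1.661 + 19.66 + 1.649 + 51.77 = 78.586

78.586 pg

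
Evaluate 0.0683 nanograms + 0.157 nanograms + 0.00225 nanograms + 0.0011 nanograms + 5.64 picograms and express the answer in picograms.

234.29 picograms

In picograms:
  0.0683 nanograms = 0.0683e3 picograms = 68.3
  0.157 nanograms = 0.157e3 picograms = 157
  0.00225 nanograms = 0.00225e3 picograms = 2.25
  0.0011 nanograms = 0.0011e3 picograms = 1.1
  5.64 picograms → 5.64
Sum: 68.3 + 157 + 2.25 + 1.1 + 5.64 = 234.29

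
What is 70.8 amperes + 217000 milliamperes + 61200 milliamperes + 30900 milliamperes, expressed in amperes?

379.9 amperes

In amperes:
  70.8 amperes → 70.8
  217000 milliamperes = 217000 × 10⁻³ amperes = 217
  61200 milliamperes = 61200 × 10⁻³ amperes = 61.2
  30900 milliamperes = 30900 × 10⁻³ amperes = 30.9
Sum: 70.8 + 217 + 61.2 + 30.9 = 379.9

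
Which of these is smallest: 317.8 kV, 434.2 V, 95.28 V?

95.28 V

317.8 kV = 317800 V
434.2 V = 434.2 V
95.28 V = 95.28 V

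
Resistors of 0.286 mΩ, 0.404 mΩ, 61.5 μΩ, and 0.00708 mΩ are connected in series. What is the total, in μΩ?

In μΩ:
  0.286 mΩ = 0.286 × 10^3 μΩ = 286
  0.404 mΩ = 0.404 × 10^3 μΩ = 404
  61.5 μΩ → 61.5
  0.00708 mΩ = 0.00708 × 10^3 μΩ = 7.08
Sum: 286 + 404 + 61.5 + 7.08 = 758.58

758.58 μΩ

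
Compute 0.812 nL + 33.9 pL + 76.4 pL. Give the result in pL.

922.3 pL

In pL:
  0.812 nL = 0.812e3 pL = 812
  33.9 pL → 33.9
  76.4 pL → 76.4
Sum: 812 + 33.9 + 76.4 = 922.3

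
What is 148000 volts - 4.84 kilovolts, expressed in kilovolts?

143.16 kilovolts

In kilovolts:
  148000 volts = 148000e-3 kilovolts = 148
  4.84 kilovolts → 4.84
Difference: 148 - 4.84 = 143.16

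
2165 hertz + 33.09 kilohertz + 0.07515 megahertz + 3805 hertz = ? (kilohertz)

114.21 kilohertz

In kilohertz:
  2165 hertz = 2165e-3 kilohertz = 2.165
  33.09 kilohertz → 33.09
  0.07515 megahertz = 0.07515e3 kilohertz = 75.15
  3805 hertz = 3805e-3 kilohertz = 3.805
Sum: 2.165 + 33.09 + 75.15 + 3.805 = 114.21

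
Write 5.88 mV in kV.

0.00000588 kV

milli = 10^-3, kilo = 10^3; factor is 10^-6.
5.88 × 10^-6 = 0.00000588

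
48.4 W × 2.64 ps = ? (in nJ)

0.127776 nJ

48.4 × 2.64e-12 = 127.776e-12 J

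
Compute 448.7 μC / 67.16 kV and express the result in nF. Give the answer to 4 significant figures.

(448.7 × 10⁻⁶) / (67.16 × 10³) = 6.68106 × 10⁻⁹ F

6.681 nF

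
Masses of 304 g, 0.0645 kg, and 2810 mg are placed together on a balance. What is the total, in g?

In g:
  304 g → 304
  0.0645 kg = 0.0645 × 10^3 g = 64.5
  2810 mg = 2810 × 10^-3 g = 2.81
Sum: 304 + 64.5 + 2.81 = 371.31

371.31 g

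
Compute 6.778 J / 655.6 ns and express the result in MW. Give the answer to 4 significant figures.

10.34 MW

(6.778) / (655.6e-9) = 0.0103386e9 W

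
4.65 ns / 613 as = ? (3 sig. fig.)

7590000

(4.65 × 10⁻⁹) / (613 × 10⁻¹⁸) = 0.007586 × 10⁹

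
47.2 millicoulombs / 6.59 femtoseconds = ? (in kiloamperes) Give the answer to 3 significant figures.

7160000000 kiloamperes

(47.2e-3) / (6.59e-15) = 7.1624e12 A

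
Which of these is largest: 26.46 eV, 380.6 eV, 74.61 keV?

26.46 eV = 26.46 eV
380.6 eV = 380.6 eV
74.61 keV = 74610 eV

74.61 keV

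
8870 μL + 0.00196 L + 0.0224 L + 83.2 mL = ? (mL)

116.43 mL

In mL:
  8870 μL = 8870 × 10⁻³ mL = 8.87
  0.00196 L = 0.00196 × 10³ mL = 1.96
  0.0224 L = 0.0224 × 10³ mL = 22.4
  83.2 mL → 83.2
Sum: 8.87 + 1.96 + 22.4 + 83.2 = 116.43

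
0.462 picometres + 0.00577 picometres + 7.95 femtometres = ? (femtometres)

475.72 femtometres

In femtometres:
  0.462 picometres = 0.462 × 10³ femtometres = 462
  0.00577 picometres = 0.00577 × 10³ femtometres = 5.77
  7.95 femtometres → 7.95
Sum: 462 + 5.77 + 7.95 = 475.72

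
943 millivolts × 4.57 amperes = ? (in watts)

943 × 10⁻³ × 4.57 = 4309.51 × 10⁻³ W

4.30951 watts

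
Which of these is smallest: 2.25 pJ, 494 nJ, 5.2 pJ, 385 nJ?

2.25 pJ

2.25 pJ = 0.00000000000225 J
494 nJ = 0.000000494 J
5.2 pJ = 0.0000000000052 J
385 nJ = 0.000000385 J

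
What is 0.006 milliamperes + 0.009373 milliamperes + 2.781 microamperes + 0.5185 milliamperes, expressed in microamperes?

In microamperes:
  0.006 milliamperes = 0.006 × 10^3 microamperes = 6
  0.009373 milliamperes = 0.009373 × 10^3 microamperes = 9.373
  2.781 microamperes → 2.781
  0.5185 milliamperes = 0.5185 × 10^3 microamperes = 518.5
Sum: 6 + 9.373 + 2.781 + 518.5 = 536.654

536.654 microamperes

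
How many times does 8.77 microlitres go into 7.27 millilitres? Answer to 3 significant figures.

829

(7.27 × 10^-3) / (8.77 × 10^-6) = 0.829 × 10^3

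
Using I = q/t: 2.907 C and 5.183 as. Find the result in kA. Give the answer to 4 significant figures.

(2.907) / (5.183e-18) = 0.560872e18 A

560900000000000 kA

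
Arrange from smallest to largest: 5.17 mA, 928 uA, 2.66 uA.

5.17 mA = 0.00517 A
928 uA = 0.000928 A
2.66 uA = 0.00000266 A

2.66 uA < 928 uA < 5.17 mA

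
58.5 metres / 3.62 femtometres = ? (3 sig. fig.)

(58.5) / (3.62 × 10^-15) = 16.16 × 10^15

16200000000000000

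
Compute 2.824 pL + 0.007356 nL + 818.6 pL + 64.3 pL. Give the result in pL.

In pL:
  2.824 pL → 2.824
  0.007356 nL = 0.007356e3 pL = 7.356
  818.6 pL → 818.6
  64.3 pL → 64.3
Sum: 2.824 + 7.356 + 818.6 + 64.3 = 893.08

893.08 pL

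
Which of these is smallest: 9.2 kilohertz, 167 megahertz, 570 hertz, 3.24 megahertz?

570 hertz

9.2 kilohertz = 9200 hertz
167 megahertz = 167000000 hertz
570 hertz = 570 hertz
3.24 megahertz = 3240000 hertz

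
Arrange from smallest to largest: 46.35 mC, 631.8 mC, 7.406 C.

46.35 mC = 0.04635 C
631.8 mC = 0.6318 C
7.406 C = 7.406 C

46.35 mC < 631.8 mC < 7.406 C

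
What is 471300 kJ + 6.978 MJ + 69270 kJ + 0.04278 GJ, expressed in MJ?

590.328 MJ

In MJ:
  471300 kJ = 471300 × 10⁻³ MJ = 471.3
  6.978 MJ → 6.978
  69270 kJ = 69270 × 10⁻³ MJ = 69.27
  0.04278 GJ = 0.04278 × 10³ MJ = 42.78
Sum: 471.3 + 6.978 + 69.27 + 42.78 = 590.328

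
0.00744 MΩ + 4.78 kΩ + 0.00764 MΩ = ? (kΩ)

19.86 kΩ

In kΩ:
  0.00744 MΩ = 0.00744e3 kΩ = 7.44
  4.78 kΩ → 4.78
  0.00764 MΩ = 0.00764e3 kΩ = 7.64
Sum: 7.44 + 4.78 + 7.64 = 19.86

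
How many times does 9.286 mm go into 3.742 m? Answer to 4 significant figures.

(3.742) / (9.286 × 10^-3) = 0.40297 × 10^3

403.0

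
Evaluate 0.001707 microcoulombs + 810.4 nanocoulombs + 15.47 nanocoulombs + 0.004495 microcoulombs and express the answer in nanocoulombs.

In nanocoulombs:
  0.001707 microcoulombs = 0.001707e3 nanocoulombs = 1.707
  810.4 nanocoulombs → 810.4
  15.47 nanocoulombs → 15.47
  0.004495 microcoulombs = 0.004495e3 nanocoulombs = 4.495
Sum: 1.707 + 810.4 + 15.47 + 4.495 = 832.072

832.072 nanocoulombs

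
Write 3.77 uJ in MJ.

micro = 1e-6, mega = 1e6; factor is 1e-12.
3.77 × 1e-12 = 0.00000000000377

0.00000000000377 MJ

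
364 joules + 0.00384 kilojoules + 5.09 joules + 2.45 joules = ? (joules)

In joules:
  364 joules → 364
  0.00384 kilojoules = 0.00384 × 10³ joules = 3.84
  5.09 joules → 5.09
  2.45 joules → 2.45
Sum: 364 + 3.84 + 5.09 + 2.45 = 375.38

375.38 joules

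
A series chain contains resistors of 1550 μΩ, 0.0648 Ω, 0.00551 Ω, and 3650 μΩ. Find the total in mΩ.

In mΩ:
  1550 μΩ = 1550 × 10⁻³ mΩ = 1.55
  0.0648 Ω = 0.0648 × 10³ mΩ = 64.8
  0.00551 Ω = 0.00551 × 10³ mΩ = 5.51
  3650 μΩ = 3650 × 10⁻³ mΩ = 3.65
Sum: 1.55 + 64.8 + 5.51 + 3.65 = 75.51

75.51 mΩ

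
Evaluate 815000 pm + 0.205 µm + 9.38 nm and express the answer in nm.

In nm:
  815000 pm = 815000 × 10⁻³ nm = 815
  0.205 µm = 0.205 × 10³ nm = 205
  9.38 nm → 9.38
Sum: 815 + 205 + 9.38 = 1029.38

1029.38 nm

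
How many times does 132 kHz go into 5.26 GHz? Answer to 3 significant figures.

39800

(5.26 × 10⁹) / (132 × 10³) = 0.03985 × 10⁶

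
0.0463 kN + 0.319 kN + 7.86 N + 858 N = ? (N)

In N:
  0.0463 kN = 0.0463e3 N = 46.3
  0.319 kN = 0.319e3 N = 319
  7.86 N → 7.86
  858 N → 858
Sum: 46.3 + 319 + 7.86 + 858 = 1231.16

1231.16 N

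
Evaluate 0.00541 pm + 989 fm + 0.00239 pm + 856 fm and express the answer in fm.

In fm:
  0.00541 pm = 0.00541 × 10^3 fm = 5.41
  989 fm → 989
  0.00239 pm = 0.00239 × 10^3 fm = 2.39
  856 fm → 856
Sum: 5.41 + 989 + 2.39 + 856 = 1852.8

1852.8 fm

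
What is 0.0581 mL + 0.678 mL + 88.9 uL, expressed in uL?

825 uL

In uL:
  0.0581 mL = 0.0581e3 uL = 58.1
  0.678 mL = 0.678e3 uL = 678
  88.9 uL → 88.9
Sum: 58.1 + 678 + 88.9 = 825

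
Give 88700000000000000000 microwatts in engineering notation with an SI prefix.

88.7 terawatts

= 88.7 × 10^12 watts; 10^12 is tera.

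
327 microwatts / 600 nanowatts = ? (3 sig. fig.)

545

(327 × 10⁻⁶) / (600 × 10⁻⁹) = 0.545 × 10³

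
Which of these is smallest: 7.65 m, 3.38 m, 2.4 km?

3.38 m

7.65 m = 7.65 m
3.38 m = 3.38 m
2.4 km = 2400 m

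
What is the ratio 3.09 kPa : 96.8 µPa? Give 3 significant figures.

31900000

(3.09 × 10³) / (96.8 × 10⁻⁶) = 0.03192 × 10⁹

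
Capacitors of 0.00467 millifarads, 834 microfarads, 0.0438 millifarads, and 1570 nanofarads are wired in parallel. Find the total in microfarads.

In microfarads:
  0.00467 millifarads = 0.00467 × 10³ microfarads = 4.67
  834 microfarads → 834
  0.0438 millifarads = 0.0438 × 10³ microfarads = 43.8
  1570 nanofarads = 1570 × 10⁻³ microfarads = 1.57
Sum: 4.67 + 834 + 43.8 + 1.57 = 884.04

884.04 microfarads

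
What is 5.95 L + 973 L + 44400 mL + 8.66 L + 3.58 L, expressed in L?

In L:
  5.95 L → 5.95
  973 L → 973
  44400 mL = 44400 × 10⁻³ L = 44.4
  8.66 L → 8.66
  3.58 L → 3.58
Sum: 5.95 + 973 + 44.4 + 8.66 + 3.58 = 1035.59

1035.59 L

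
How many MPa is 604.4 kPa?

kilo = 10^3, mega = 10^6; factor is 10^-3.
604.4 × 10^-3 = 0.6044

0.6044 MPa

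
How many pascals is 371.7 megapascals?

mega = 10⁶, (no prefix) = 10⁰; factor is 10⁶.
371.7 × 10⁶ = 371700000

371700000 pascals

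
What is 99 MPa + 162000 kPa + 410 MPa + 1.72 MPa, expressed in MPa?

672.72 MPa

In MPa:
  99 MPa → 99
  162000 kPa = 162000 × 10^-3 MPa = 162
  410 MPa → 410
  1.72 MPa → 1.72
Sum: 99 + 162 + 410 + 1.72 = 672.72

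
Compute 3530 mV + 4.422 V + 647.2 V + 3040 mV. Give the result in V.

658.192 V

In V:
  3530 mV = 3530 × 10^-3 V = 3.53
  4.422 V → 4.422
  647.2 V → 647.2
  3040 mV = 3040 × 10^-3 V = 3.04
Sum: 3.53 + 4.422 + 647.2 + 3.04 = 658.192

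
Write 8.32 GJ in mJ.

8320000000000 mJ

giga = 10⁹, milli = 10⁻³; factor is 10¹².
8.32 × 10¹² = 8320000000000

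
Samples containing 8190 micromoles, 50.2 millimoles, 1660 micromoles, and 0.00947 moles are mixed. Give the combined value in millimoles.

69.52 millimoles

In millimoles:
  8190 micromoles = 8190 × 10^-3 millimoles = 8.19
  50.2 millimoles → 50.2
  1660 micromoles = 1660 × 10^-3 millimoles = 1.66
  0.00947 moles = 0.00947 × 10^3 millimoles = 9.47
Sum: 8.19 + 50.2 + 1.66 + 9.47 = 69.52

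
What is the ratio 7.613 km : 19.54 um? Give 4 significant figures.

389600000

(7.613e3) / (19.54e-6) = 0.38961e9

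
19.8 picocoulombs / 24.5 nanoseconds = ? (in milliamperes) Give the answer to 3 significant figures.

0.808 milliamperes

(19.8e-12) / (24.5e-9) = 0.80816e-3 A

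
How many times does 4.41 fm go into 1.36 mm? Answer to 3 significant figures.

308000000000

(1.36e-3) / (4.41e-15) = 0.3084e12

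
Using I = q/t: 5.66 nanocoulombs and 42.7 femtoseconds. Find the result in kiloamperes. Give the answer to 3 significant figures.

(5.66e-9) / (42.7e-15) = 0.13255e6 A

133 kiloamperes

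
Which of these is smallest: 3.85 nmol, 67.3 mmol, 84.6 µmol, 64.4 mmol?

3.85 nmol = 0.00000000385 mol
67.3 mmol = 0.0673 mol
84.6 µmol = 0.0000846 mol
64.4 mmol = 0.0644 mol

3.85 nmol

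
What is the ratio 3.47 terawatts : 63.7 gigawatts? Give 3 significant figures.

54.5

(3.47 × 10^12) / (63.7 × 10^9) = 0.05447 × 10^3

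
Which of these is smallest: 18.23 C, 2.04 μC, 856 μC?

2.04 μC

18.23 C = 18.23 C
2.04 μC = 0.00000204 C
856 μC = 0.000856 C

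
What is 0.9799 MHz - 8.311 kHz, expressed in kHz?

971.589 kHz

In kHz:
  0.9799 MHz = 0.9799 × 10³ kHz = 979.9
  8.311 kHz → 8.311
Difference: 979.9 - 8.311 = 971.589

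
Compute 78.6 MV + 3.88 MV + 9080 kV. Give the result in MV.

In MV:
  78.6 MV → 78.6
  3.88 MV → 3.88
  9080 kV = 9080 × 10⁻³ MV = 9.08
Sum: 78.6 + 3.88 + 9.08 = 91.56

91.56 MV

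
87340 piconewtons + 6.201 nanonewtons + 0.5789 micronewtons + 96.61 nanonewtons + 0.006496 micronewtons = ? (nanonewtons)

In nanonewtons:
  87340 piconewtons = 87340 × 10⁻³ nanonewtons = 87.34
  6.201 nanonewtons → 6.201
  0.5789 micronewtons = 0.5789 × 10³ nanonewtons = 578.9
  96.61 nanonewtons → 96.61
  0.006496 micronewtons = 0.006496 × 10³ nanonewtons = 6.496
Sum: 87.34 + 6.201 + 578.9 + 96.61 + 6.496 = 775.547

775.547 nanonewtons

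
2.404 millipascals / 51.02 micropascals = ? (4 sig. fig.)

(2.404 × 10^-3) / (51.02 × 10^-6) = 0.047119 × 10^3

47.12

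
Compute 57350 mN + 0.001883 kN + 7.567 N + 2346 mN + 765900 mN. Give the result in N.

835.046 N

In N:
  57350 mN = 57350 × 10⁻³ N = 57.35
  0.001883 kN = 0.001883 × 10³ N = 1.883
  7.567 N → 7.567
  2346 mN = 2346 × 10⁻³ N = 2.346
  765900 mN = 765900 × 10⁻³ N = 765.9
Sum: 57.35 + 1.883 + 7.567 + 2.346 + 765.9 = 835.046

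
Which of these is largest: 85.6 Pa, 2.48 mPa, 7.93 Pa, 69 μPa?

85.6 Pa

85.6 Pa = 85.6 Pa
2.48 mPa = 0.00248 Pa
7.93 Pa = 7.93 Pa
69 μPa = 0.000069 Pa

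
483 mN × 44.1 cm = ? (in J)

0.213003 J

483 × 10^-3 × 44.1 × 10^-2 = 21300.3 × 10^-5 J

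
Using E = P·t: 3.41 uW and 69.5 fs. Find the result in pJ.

3.41 × 10⁻⁶ × 69.5 × 10⁻¹⁵ = 236.995 × 10⁻²¹ J

0.000000236995 pJ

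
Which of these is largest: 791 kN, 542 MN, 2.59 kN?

791 kN = 791000 N
542 MN = 542000000 N
2.59 kN = 2590 N

542 MN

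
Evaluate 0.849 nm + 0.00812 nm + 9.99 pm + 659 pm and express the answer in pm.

In pm:
  0.849 nm = 0.849 × 10^3 pm = 849
  0.00812 nm = 0.00812 × 10^3 pm = 8.12
  9.99 pm → 9.99
  659 pm → 659
Sum: 849 + 8.12 + 9.99 + 659 = 1526.11

1526.11 pm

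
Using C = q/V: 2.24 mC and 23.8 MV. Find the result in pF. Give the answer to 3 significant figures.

(2.24e-3) / (23.8e6) = 0.094118e-9 F

94.1 pF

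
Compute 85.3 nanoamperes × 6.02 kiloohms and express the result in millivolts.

0.513506 millivolts

85.3 × 10⁻⁹ × 6.02 × 10³ = 513.506 × 10⁻⁶ V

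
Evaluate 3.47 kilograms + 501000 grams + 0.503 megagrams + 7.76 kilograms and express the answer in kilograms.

1015.23 kilograms

In kilograms:
  3.47 kilograms → 3.47
  501000 grams = 501000e-3 kilograms = 501
  0.503 megagrams = 0.503e3 kilograms = 503
  7.76 kilograms → 7.76
Sum: 3.47 + 501 + 503 + 7.76 = 1015.23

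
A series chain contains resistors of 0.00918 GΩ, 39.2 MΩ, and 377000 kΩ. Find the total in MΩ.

425.38 MΩ

In MΩ:
  0.00918 GΩ = 0.00918 × 10^3 MΩ = 9.18
  39.2 MΩ → 39.2
  377000 kΩ = 377000 × 10^-3 MΩ = 377
Sum: 9.18 + 39.2 + 377 = 425.38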